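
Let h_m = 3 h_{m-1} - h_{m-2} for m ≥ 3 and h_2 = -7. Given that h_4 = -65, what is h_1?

Let h_1 = y.
h_3 = -21 - y
h_4 = -56 - 3y
So -56 - 3y = -65, giving y = 3.

3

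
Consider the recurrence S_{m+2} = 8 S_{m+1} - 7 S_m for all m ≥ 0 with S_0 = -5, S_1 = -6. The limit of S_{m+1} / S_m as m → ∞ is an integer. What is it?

The characteristic equation is r^2 - 8r + 7 = 0, which factors as (r - 7)(r - 1) = 0.
So the roots are 7 and 1. Since |7| > |1| and the coefficient of 7^m is non-zero, the ratio tends to 7.

7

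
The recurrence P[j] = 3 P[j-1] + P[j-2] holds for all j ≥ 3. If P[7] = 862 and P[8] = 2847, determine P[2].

3

Rearranging, P[j-2] = P[j] - 3 P[j-1].
P[6] = 2847 - 3·862 = 261
P[5] = 862 - 3·261 = 79
P[4] = 261 - 3·79 = 24
P[3] = 79 - 3·24 = 7
P[2] = 24 - 3·7 = 3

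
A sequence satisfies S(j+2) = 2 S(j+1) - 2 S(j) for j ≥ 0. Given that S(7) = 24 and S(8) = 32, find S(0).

2

Rearranging, S(j-2) = (S(j) - 2 S(j-1)) / -2.
S(6) = (32 - 2·24) / -2 = -16/-2 = 8
S(5) = (24 - 2·8) / -2 = 8/-2 = -4
S(4) = (8 - 2·(-4)) / -2 = 16/-2 = -8
S(3) = (-4 - 2·(-8)) / -2 = 12/-2 = -6
S(2) = (-8 - 2·(-6)) / -2 = 4/-2 = -2
S(1) = (-6 - 2·(-2)) / -2 = -2/-2 = 1
S(0) = (-2 - 2·1) / -2 = -4/-2 = 2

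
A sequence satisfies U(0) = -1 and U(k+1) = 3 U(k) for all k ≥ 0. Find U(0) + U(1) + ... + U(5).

-364

U(1) = 3*(-1) = -3
U(2) = 3*(-3) = -9
U(3) = 3*(-9) = -27
U(4) = 3*(-27) = -81
U(5) = 3*(-81) = -243
Sum = (-1) + (-3) + (-9) + (-27) + (-81) + (-243) = -364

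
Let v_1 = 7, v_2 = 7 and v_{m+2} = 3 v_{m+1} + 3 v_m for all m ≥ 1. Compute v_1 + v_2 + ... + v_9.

v_3 = 3(7) + 3(7) = 42
v_4 = 3(42) + 3(7) = 147
v_5 = 3(147) + 3(42) = 567
v_6 = 3(567) + 3(147) = 2142
v_7 = 3(2142) + 3(567) = 8127
v_8 = 3(8127) + 3(2142) = 30807
v_9 = 3(30807) + 3(8127) = 116802
Sum = 7 + 7 + 42 + 147 + 567 + 2142 + 8127 + 30807 + 116802 = 158648

158648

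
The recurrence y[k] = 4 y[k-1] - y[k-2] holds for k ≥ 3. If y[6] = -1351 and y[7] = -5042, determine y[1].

Rearranging, y[k-2] = -(y[k] - 4 y[k-1]).
y[5] = -(-5042 - 4(-1351)) = -362
y[4] = -(-1351 - 4(-362)) = -97
y[3] = -(-362 - 4(-97)) = -26
y[2] = -(-97 - 4(-26)) = -7
y[1] = -(-26 - 4(-7)) = -2

-2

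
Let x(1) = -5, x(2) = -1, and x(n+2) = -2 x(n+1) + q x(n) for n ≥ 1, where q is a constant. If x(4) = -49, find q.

x(3) = 2 - 5q
x(4) = -4 + 9q
So -4 + 9q = -49, giving q = -5.

-5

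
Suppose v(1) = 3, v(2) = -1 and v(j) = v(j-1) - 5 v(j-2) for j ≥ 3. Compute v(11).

3149

v(3) = (-1) - 5*3 = -16
v(4) = (-16) - 5*(-1) = -11
v(5) = (-11) - 5*(-16) = 69
v(6) = 69 - 5*(-11) = 124
v(7) = 124 - 5*69 = -221
v(8) = (-221) - 5*124 = -841
v(9) = (-841) - 5*(-221) = 264
v(10) = 264 - 5*(-841) = 4469
v(11) = 4469 - 5*264 = 3149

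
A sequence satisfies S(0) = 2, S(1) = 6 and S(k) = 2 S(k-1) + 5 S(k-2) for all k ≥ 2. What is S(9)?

125606

S(2) = 2·6 + 5·2 = 22
S(3) = 2·22 + 5·6 = 74
S(4) = 2·74 + 5·22 = 258
S(5) = 2·258 + 5·74 = 886
S(6) = 2·886 + 5·258 = 3062
S(7) = 2·3062 + 5·886 = 10554
S(8) = 2·10554 + 5·3062 = 36418
S(9) = 2·36418 + 5·10554 = 125606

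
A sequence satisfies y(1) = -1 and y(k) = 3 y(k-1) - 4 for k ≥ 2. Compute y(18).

The fixed point is -4/(1 - 3) = 2, so y(k) - 2 = 3(y(k-1) - 2).
Hence y(k) = -3·3^{k-1} + 2.
y(18) = -3·3^{17} + 2 = -3·129140163 + 2 = -387420487.

-387420487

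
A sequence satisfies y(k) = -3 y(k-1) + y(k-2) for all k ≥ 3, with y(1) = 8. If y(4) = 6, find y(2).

Let y(2) = z.
y(3) = 8 - 3z
y(4) = -24 + 10z
So -24 + 10z = 6, giving z = 3.

3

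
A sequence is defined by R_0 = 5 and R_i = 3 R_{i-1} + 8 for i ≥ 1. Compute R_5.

R_1 = 3·5 + 8 = 23
R_2 = 3·23 + 8 = 77
R_3 = 3·77 + 8 = 239
R_4 = 3·239 + 8 = 725
R_5 = 3·725 + 8 = 2183

2183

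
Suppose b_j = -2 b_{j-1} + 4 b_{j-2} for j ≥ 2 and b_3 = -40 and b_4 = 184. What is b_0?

Rearranging, b_{j-2} = (b_j + 2 b_{j-1}) / 4.
b_2 = (184 + 2*(-40)) / 4 = 104/4 = 26
b_1 = (-40 + 2*26) / 4 = 12/4 = 3
b_0 = (26 + 2*3) / 4 = 32/4 = 8

8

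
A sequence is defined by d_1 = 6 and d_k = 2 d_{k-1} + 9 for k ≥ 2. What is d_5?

d_2 = 2·6 + 9 = 21
d_3 = 2·21 + 9 = 51
d_4 = 2·51 + 9 = 111
d_5 = 2·111 + 9 = 231

231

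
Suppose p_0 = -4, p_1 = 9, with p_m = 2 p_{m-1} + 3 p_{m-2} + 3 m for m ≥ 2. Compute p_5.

p_2 = 2*9 + 3*(-4) + 6 = 12
p_3 = 2*12 + 3*9 + 9 = 60
p_4 = 2*60 + 3*12 + 12 = 168
p_5 = 2*168 + 3*60 + 15 = 531

531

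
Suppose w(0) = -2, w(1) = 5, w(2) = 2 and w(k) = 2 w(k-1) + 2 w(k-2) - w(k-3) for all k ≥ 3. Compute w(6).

w(3) = 2(2) + 2(5) - (-2) = 16
w(4) = 2(16) + 2(2) - 5 = 31
w(5) = 2(31) + 2(16) - 2 = 92
w(6) = 2(92) + 2(31) - 16 = 230

230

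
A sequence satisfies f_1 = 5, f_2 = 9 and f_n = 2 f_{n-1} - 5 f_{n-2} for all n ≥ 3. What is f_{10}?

-7431

f_3 = 2*9 - 5*5 = -7
f_4 = 2*(-7) - 5*9 = -59
f_5 = 2*(-59) - 5*(-7) = -83
f_6 = 2*(-83) - 5*(-59) = 129
f_7 = 2*129 - 5*(-83) = 673
f_8 = 2*673 - 5*129 = 701
f_9 = 2*701 - 5*673 = -1963
f_{10} = 2*(-1963) - 5*701 = -7431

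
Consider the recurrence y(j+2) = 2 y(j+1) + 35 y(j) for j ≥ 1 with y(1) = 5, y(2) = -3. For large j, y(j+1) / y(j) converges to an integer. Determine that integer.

The characteristic equation is r^2 - 2r - 35 = 0, which factors as (r - 7)(r + 5) = 0.
So the roots are 7 and -5. Since |7| > |-5| and the coefficient of 7^j is non-zero, the ratio tends to 7.

7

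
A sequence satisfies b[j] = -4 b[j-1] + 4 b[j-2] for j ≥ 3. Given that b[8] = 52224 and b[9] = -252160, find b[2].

Rearranging, b[j-2] = (b[j] + 4 b[j-1]) / 4.
b[7] = (-252160 + 4·52224) / 4 = -43264/4 = -10816
b[6] = (52224 + 4·(-10816)) / 4 = 8960/4 = 2240
b[5] = (-10816 + 4·2240) / 4 = -1856/4 = -464
b[4] = (2240 + 4·(-464)) / 4 = 384/4 = 96
b[3] = (-464 + 4·96) / 4 = -80/4 = -20
b[2] = (96 + 4·(-20)) / 4 = 16/4 = 4

4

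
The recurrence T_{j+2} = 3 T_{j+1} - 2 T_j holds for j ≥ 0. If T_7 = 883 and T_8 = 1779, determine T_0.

Rearranging, T_{j-2} = (T_j - 3 T_{j-1}) / -2.
T_6 = (1779 - 3(883)) / -2 = -870/-2 = 435
T_5 = (883 - 3(435)) / -2 = -422/-2 = 211
T_4 = (435 - 3(211)) / -2 = -198/-2 = 99
T_3 = (211 - 3(99)) / -2 = -86/-2 = 43
T_2 = (99 - 3(43)) / -2 = -30/-2 = 15
T_1 = (43 - 3(15)) / -2 = -2/-2 = 1
T_0 = (15 - 3(1)) / -2 = 12/-2 = -6

-6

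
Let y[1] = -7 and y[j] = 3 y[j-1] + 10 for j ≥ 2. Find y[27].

The fixed point is 10/(1 - 3) = -5, so y[j] + 5 = 3(y[j-1] + 5).
Hence y[j] = -2·3^{j-1} - 5.
y[27] = -2·3^{26} - 5 = -2·2541865828329 - 5 = -5083731656663.

-5083731656663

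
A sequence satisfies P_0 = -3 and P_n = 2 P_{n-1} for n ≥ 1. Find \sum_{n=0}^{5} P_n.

-189

P_1 = 2*(-3) = -6
P_2 = 2*(-6) = -12
P_3 = 2*(-12) = -24
P_4 = 2*(-24) = -48
P_5 = 2*(-48) = -96
Sum = (-3) + (-6) + (-12) + (-24) + (-48) + (-96) = -189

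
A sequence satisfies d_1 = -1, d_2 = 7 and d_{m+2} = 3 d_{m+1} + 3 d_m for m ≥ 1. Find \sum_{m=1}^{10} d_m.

297819

d_3 = 3(7) + 3(-1) = 18
d_4 = 3(18) + 3(7) = 75
d_5 = 3(75) + 3(18) = 279
d_6 = 3(279) + 3(75) = 1062
d_7 = 3(1062) + 3(279) = 4023
d_8 = 3(4023) + 3(1062) = 15255
d_9 = 3(15255) + 3(4023) = 57834
d_{10} = 3(57834) + 3(15255) = 219267
Sum = (-1) + 7 + 18 + 75 + 279 + 1062 + 4023 + 15255 + 57834 + 219267 = 297819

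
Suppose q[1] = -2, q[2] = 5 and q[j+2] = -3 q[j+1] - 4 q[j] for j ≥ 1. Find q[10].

q[3] = -3(5) - 4(-2) = -7
q[4] = -3(-7) - 4(5) = 1
q[5] = -3(1) - 4(-7) = 25
q[6] = -3(25) - 4(1) = -79
q[7] = -3(-79) - 4(25) = 137
q[8] = -3(137) - 4(-79) = -95
q[9] = -3(-95) - 4(137) = -263
q[10] = -3(-263) - 4(-95) = 1169

1169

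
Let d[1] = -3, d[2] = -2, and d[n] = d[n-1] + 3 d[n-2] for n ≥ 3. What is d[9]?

-1307

d[3] = (-2) + 3(-3) = -11
d[4] = (-11) + 3(-2) = -17
d[5] = (-17) + 3(-11) = -50
d[6] = (-50) + 3(-17) = -101
d[7] = (-101) + 3(-50) = -251
d[8] = (-251) + 3(-101) = -554
d[9] = (-554) + 3(-251) = -1307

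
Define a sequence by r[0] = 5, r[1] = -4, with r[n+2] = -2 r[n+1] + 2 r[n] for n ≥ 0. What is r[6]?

920

r[2] = -2·(-4) + 2·5 = 18
r[3] = -2·18 + 2·(-4) = -44
r[4] = -2·(-44) + 2·18 = 124
r[5] = -2·124 + 2·(-44) = -336
r[6] = -2·(-336) + 2·124 = 920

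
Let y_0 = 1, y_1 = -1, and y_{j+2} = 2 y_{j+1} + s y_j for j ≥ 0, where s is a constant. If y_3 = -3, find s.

y_2 = -2 + s
y_3 = -4 + s
So -4 + s = -3, giving s = 1.

1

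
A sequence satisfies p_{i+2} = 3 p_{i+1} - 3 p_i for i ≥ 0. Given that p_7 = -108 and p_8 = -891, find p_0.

Rearranging, p_{i-2} = (p_i - 3 p_{i-1}) / -3.
p_6 = (-891 - 3·(-108)) / -3 = -567/-3 = 189
p_5 = (-108 - 3·189) / -3 = -675/-3 = 225
p_4 = (189 - 3·225) / -3 = -486/-3 = 162
p_3 = (225 - 3·162) / -3 = -261/-3 = 87
p_2 = (162 - 3·87) / -3 = -99/-3 = 33
p_1 = (87 - 3·33) / -3 = -12/-3 = 4
p_0 = (33 - 3·4) / -3 = 21/-3 = -7

-7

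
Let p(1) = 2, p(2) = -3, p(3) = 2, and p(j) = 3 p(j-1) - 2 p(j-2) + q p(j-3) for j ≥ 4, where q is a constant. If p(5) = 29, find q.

-1

p(4) = 12 + 2q
p(5) = 32 + 3q
So 32 + 3q = 29, giving q = -1.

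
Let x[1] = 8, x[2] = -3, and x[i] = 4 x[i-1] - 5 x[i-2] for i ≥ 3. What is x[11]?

x[3] = 4(-3) - 5(8) = -52
x[4] = 4(-52) - 5(-3) = -193
x[5] = 4(-193) - 5(-52) = -512
x[6] = 4(-512) - 5(-193) = -1083
x[7] = 4(-1083) - 5(-512) = -1772
x[8] = 4(-1772) - 5(-1083) = -1673
x[9] = 4(-1673) - 5(-1772) = 2168
x[10] = 4(2168) - 5(-1673) = 17037
x[11] = 4(17037) - 5(2168) = 57308

57308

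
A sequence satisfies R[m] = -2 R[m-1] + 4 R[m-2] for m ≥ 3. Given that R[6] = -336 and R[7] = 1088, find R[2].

-3

Rearranging, R[m-2] = (R[m] + 2 R[m-1]) / 4.
R[5] = (1088 + 2·(-336)) / 4 = 416/4 = 104
R[4] = (-336 + 2·104) / 4 = -128/4 = -32
R[3] = (104 + 2·(-32)) / 4 = 40/4 = 10
R[2] = (-32 + 2·10) / 4 = -12/4 = -3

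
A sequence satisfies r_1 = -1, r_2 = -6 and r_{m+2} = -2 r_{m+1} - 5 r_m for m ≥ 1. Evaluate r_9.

r_3 = -2·(-6) - 5·(-1) = 17
r_4 = -2·17 - 5·(-6) = -4
r_5 = -2·(-4) - 5·17 = -77
r_6 = -2·(-77) - 5·(-4) = 174
r_7 = -2·174 - 5·(-77) = 37
r_8 = -2·37 - 5·174 = -944
r_9 = -2·(-944) - 5·37 = 1703

1703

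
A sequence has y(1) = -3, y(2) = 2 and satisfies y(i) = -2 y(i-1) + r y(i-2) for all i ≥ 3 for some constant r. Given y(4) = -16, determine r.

-3

y(3) = -4 - 3r
y(4) = 8 + 8r
So 8 + 8r = -16, giving r = -3.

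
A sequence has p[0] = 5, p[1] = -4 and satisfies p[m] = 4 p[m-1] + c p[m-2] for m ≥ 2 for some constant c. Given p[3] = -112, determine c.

p[2] = -16 + 5c
p[3] = -64 + 16c
So -64 + 16c = -112, giving c = -3.

-3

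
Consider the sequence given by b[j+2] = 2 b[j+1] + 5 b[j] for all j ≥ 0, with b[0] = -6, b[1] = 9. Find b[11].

b[2] = 2*9 + 5*(-6) = -12
b[3] = 2*(-12) + 5*9 = 21
b[4] = 2*21 + 5*(-12) = -18
b[5] = 2*(-18) + 5*21 = 69
b[6] = 2*69 + 5*(-18) = 48
b[7] = 2*48 + 5*69 = 441
b[8] = 2*441 + 5*48 = 1122
b[9] = 2*1122 + 5*441 = 4449
b[10] = 2*4449 + 5*1122 = 14508
b[11] = 2*14508 + 5*4449 = 51261

51261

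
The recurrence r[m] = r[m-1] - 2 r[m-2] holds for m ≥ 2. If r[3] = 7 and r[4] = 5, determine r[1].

Rearranging, r[m-2] = (r[m] - r[m-1]) / -2.
r[2] = (5 - 7) / -2 = -2/-2 = 1
r[1] = (7 - 1) / -2 = 6/-2 = -3

-3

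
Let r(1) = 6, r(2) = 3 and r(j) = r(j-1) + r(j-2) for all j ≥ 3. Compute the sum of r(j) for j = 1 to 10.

594

r(3) = 3 + 6 = 9
r(4) = 9 + 3 = 12
r(5) = 12 + 9 = 21
r(6) = 21 + 12 = 33
r(7) = 33 + 21 = 54
r(8) = 54 + 33 = 87
r(9) = 87 + 54 = 141
r(10) = 141 + 87 = 228
Sum = 6 + 3 + 9 + 12 + 21 + 33 + 54 + 87 + 141 + 228 = 594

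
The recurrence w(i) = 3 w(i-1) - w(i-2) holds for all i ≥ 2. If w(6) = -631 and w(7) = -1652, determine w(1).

Rearranging, w(i-2) = -(w(i) - 3 w(i-1)).
w(5) = -(-1652 - 3(-631)) = -241
w(4) = -(-631 - 3(-241)) = -92
w(3) = -(-241 - 3(-92)) = -35
w(2) = -(-92 - 3(-35)) = -13
w(1) = -(-35 - 3(-13)) = -4

-4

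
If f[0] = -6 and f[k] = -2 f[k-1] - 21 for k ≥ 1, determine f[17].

-131079

The fixed point is -21/(1 + 2) = -7, so f[k] + 7 = -2(f[k-1] + 7).
Hence f[k] = 1·(-2)^k - 7.
f[17] = 1·(-2)^{17} - 7 = 1·-131072 - 7 = -131079.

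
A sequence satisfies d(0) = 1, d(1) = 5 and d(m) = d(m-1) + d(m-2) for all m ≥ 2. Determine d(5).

d(2) = 5 + 1 = 6
d(3) = 6 + 5 = 11
d(4) = 11 + 6 = 17
d(5) = 17 + 11 = 28

28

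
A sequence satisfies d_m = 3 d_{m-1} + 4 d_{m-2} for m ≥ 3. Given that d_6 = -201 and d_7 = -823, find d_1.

Rearranging, d_{m-2} = (d_m - 3 d_{m-1}) / 4.
d_5 = (-823 - 3·(-201)) / 4 = -220/4 = -55
d_4 = (-201 - 3·(-55)) / 4 = -36/4 = -9
d_3 = (-55 - 3·(-9)) / 4 = -28/4 = -7
d_2 = (-9 - 3·(-7)) / 4 = 12/4 = 3
d_1 = (-7 - 3·3) / 4 = -16/4 = -4

-4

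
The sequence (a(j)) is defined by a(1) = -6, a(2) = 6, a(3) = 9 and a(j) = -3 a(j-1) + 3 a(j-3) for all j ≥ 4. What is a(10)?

-19845

a(4) = -3(9) + 3(-6) = -45
a(5) = -3(-45) + 3(6) = 153
a(6) = -3(153) + 3(9) = -432
a(7) = -3(-432) + 3(-45) = 1161
a(8) = -3(1161) + 3(153) = -3024
a(9) = -3(-3024) + 3(-432) = 7776
a(10) = -3(7776) + 3(1161) = -19845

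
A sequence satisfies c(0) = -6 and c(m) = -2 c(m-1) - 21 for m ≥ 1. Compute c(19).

The fixed point is -21/(1 + 2) = -7, so c(m) + 7 = -2(c(m-1) + 7).
Hence c(m) = 1·(-2)^m - 7.
c(19) = 1·(-2)^{19} - 7 = 1·-524288 - 7 = -524295.

-524295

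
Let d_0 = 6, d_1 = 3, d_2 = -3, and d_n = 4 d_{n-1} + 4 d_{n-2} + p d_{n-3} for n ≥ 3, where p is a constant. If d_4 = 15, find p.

d_3 = 6p
d_4 = -12 + 27p
So -12 + 27p = 15, giving p = 1.

1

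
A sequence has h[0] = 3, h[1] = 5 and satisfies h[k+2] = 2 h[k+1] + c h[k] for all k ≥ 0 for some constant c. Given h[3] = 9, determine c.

-1

h[2] = 10 + 3c
h[3] = 20 + 11c
So 20 + 11c = 9, giving c = -1.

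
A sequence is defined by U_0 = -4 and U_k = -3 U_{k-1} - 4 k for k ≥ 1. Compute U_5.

784

U_1 = -3(-4) - 4 = 8
U_2 = -3(8) - 8 = -32
U_3 = -3(-32) - 12 = 84
U_4 = -3(84) - 16 = -268
U_5 = -3(-268) - 20 = 784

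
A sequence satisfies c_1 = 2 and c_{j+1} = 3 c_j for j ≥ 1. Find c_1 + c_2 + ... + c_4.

c_2 = 3(2) = 6
c_3 = 3(6) = 18
c_4 = 3(18) = 54
Sum = 2 + 6 + 18 + 54 = 80

80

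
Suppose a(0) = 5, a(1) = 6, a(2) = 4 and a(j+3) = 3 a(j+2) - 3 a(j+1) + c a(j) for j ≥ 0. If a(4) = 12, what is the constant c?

2

a(3) = -6 + 5c
a(4) = -30 + 21c
So -30 + 21c = 12, giving c = 2.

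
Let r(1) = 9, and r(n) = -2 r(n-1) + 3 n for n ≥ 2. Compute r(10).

-3744

r(2) = -2·9 + 6 = -12
r(3) = -2·(-12) + 9 = 33
r(4) = -2·33 + 12 = -54
r(5) = -2·(-54) + 15 = 123
r(6) = -2·123 + 18 = -228
r(7) = -2·(-228) + 21 = 477
r(8) = -2·477 + 24 = -930
r(9) = -2·(-930) + 27 = 1887
r(10) = -2·1887 + 30 = -3744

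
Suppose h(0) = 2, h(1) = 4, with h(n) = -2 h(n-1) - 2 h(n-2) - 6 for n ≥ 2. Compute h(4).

h(2) = -2*4 - 2*2 - 6 = -18
h(3) = -2*(-18) - 2*4 - 6 = 22
h(4) = -2*22 - 2*(-18) - 6 = -14

-14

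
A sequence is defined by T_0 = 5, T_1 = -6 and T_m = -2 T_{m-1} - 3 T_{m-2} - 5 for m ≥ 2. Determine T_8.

61

T_2 = -2·(-6) - 3·5 - 5 = -8
T_3 = -2·(-8) - 3·(-6) - 5 = 29
T_4 = -2·29 - 3·(-8) - 5 = -39
T_5 = -2·(-39) - 3·29 - 5 = -14
T_6 = -2·(-14) - 3·(-39) - 5 = 140
T_7 = -2·140 - 3·(-14) - 5 = -243
T_8 = -2·(-243) - 3·140 - 5 = 61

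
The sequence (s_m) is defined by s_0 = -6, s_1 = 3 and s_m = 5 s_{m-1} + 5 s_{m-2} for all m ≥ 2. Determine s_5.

-2175

s_2 = 5(3) + 5(-6) = -15
s_3 = 5(-15) + 5(3) = -60
s_4 = 5(-60) + 5(-15) = -375
s_5 = 5(-375) + 5(-60) = -2175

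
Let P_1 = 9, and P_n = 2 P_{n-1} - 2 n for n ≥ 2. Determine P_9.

790

P_2 = 2·9 - 4 = 14
P_3 = 2·14 - 6 = 22
P_4 = 2·22 - 8 = 36
P_5 = 2·36 - 10 = 62
P_6 = 2·62 - 12 = 112
P_7 = 2·112 - 14 = 210
P_8 = 2·210 - 16 = 404
P_9 = 2·404 - 18 = 790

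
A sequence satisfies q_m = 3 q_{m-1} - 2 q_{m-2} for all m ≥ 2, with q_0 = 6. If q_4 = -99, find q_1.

Let q_1 = z.
q_2 = -12 + 3z
q_3 = -36 + 7z
q_4 = -84 + 15z
So -84 + 15z = -99, giving z = -1.

-1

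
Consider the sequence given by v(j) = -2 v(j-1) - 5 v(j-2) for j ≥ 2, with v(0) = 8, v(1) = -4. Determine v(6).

848

v(2) = -2(-4) - 5(8) = -32
v(3) = -2(-32) - 5(-4) = 84
v(4) = -2(84) - 5(-32) = -8
v(5) = -2(-8) - 5(84) = -404
v(6) = -2(-404) - 5(-8) = 848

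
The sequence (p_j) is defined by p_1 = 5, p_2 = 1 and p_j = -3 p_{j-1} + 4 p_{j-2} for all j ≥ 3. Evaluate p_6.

-815

p_3 = -3·1 + 4·5 = 17
p_4 = -3·17 + 4·1 = -47
p_5 = -3·(-47) + 4·17 = 209
p_6 = -3·209 + 4·(-47) = -815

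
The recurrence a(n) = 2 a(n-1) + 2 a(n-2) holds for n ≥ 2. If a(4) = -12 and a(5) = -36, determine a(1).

-3

Rearranging, a(n-2) = (a(n) - 2 a(n-1)) / 2.
a(3) = (-36 - 2·(-12)) / 2 = -12/2 = -6
a(2) = (-12 - 2·(-6)) / 2 = 0/2 = 0
a(1) = (-6 - 2·0) / 2 = -6/2 = -3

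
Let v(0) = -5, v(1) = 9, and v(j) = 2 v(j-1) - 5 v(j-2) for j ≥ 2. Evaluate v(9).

969

v(2) = 2(9) - 5(-5) = 43
v(3) = 2(43) - 5(9) = 41
v(4) = 2(41) - 5(43) = -133
v(5) = 2(-133) - 5(41) = -471
v(6) = 2(-471) - 5(-133) = -277
v(7) = 2(-277) - 5(-471) = 1801
v(8) = 2(1801) - 5(-277) = 4987
v(9) = 2(4987) - 5(1801) = 969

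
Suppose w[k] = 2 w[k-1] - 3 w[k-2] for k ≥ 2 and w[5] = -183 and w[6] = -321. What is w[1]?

Rearranging, w[k-2] = (w[k] - 2 w[k-1]) / -3.
w[4] = (-321 - 2·(-183)) / -3 = 45/-3 = -15
w[3] = (-183 - 2·(-15)) / -3 = -153/-3 = 51
w[2] = (-15 - 2·51) / -3 = -117/-3 = 39
w[1] = (51 - 2·39) / -3 = -27/-3 = 9

9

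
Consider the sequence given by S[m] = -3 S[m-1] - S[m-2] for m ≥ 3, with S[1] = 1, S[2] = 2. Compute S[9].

S[3] = -3·2 - 1 = -7
S[4] = -3·(-7) - 2 = 19
S[5] = -3·19 - (-7) = -50
S[6] = -3·(-50) - 19 = 131
S[7] = -3·131 - (-50) = -343
S[8] = -3·(-343) - 131 = 898
S[9] = -3·898 - (-343) = -2351

-2351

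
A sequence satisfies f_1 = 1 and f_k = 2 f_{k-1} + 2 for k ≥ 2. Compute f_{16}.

98302

The fixed point is 2/(1 - 2) = -2, so f_k + 2 = 2(f_{k-1} + 2).
Hence f_k = 3·2^{k-1} - 2.
f_{16} = 3·2^{15} - 2 = 3·32768 - 2 = 98302.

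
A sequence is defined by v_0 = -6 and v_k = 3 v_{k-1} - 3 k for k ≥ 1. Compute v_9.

-162369

v_1 = 3(-6) - 3 = -21
v_2 = 3(-21) - 6 = -69
v_3 = 3(-69) - 9 = -216
v_4 = 3(-216) - 12 = -660
v_5 = 3(-660) - 15 = -1995
v_6 = 3(-1995) - 18 = -6003
v_7 = 3(-6003) - 21 = -18030
v_8 = 3(-18030) - 24 = -54114
v_9 = 3(-54114) - 27 = -162369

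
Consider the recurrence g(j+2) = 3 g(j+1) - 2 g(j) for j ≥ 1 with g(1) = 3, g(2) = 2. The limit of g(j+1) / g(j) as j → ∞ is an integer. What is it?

The characteristic equation is r^2 - 3r + 2 = 0, which factors as (r - 2)(r - 1) = 0.
So the roots are 2 and 1. Since |2| > |1| and the coefficient of 2^j is non-zero, the ratio tends to 2.

2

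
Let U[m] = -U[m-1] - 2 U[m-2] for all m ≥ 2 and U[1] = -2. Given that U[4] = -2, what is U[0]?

Let U[0] = z.
U[2] = 2 - 2z
U[3] = 2 + 2z
U[4] = -6 + 2z
So -6 + 2z = -2, giving z = 2.

2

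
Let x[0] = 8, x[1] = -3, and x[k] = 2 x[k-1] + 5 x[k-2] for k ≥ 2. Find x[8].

35296

x[2] = 2*(-3) + 5*8 = 34
x[3] = 2*34 + 5*(-3) = 53
x[4] = 2*53 + 5*34 = 276
x[5] = 2*276 + 5*53 = 817
x[6] = 2*817 + 5*276 = 3014
x[7] = 2*3014 + 5*817 = 10113
x[8] = 2*10113 + 5*3014 = 35296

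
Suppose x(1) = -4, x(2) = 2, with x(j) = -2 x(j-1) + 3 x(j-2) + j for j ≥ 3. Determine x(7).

x(3) = -2(2) + 3(-4) + 3 = -13
x(4) = -2(-13) + 3(2) + 4 = 36
x(5) = -2(36) + 3(-13) + 5 = -106
x(6) = -2(-106) + 3(36) + 6 = 326
x(7) = -2(326) + 3(-106) + 7 = -963

-963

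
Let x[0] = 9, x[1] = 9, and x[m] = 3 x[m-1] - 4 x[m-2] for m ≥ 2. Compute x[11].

-8703

x[2] = 3(9) - 4(9) = -9
x[3] = 3(-9) - 4(9) = -63
x[4] = 3(-63) - 4(-9) = -153
x[5] = 3(-153) - 4(-63) = -207
x[6] = 3(-207) - 4(-153) = -9
x[7] = 3(-9) - 4(-207) = 801
x[8] = 3(801) - 4(-9) = 2439
x[9] = 3(2439) - 4(801) = 4113
x[10] = 3(4113) - 4(2439) = 2583
x[11] = 3(2583) - 4(4113) = -8703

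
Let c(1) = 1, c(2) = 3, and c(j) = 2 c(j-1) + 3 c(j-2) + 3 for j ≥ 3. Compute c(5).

111

c(3) = 2(3) + 3(1) + 3 = 12
c(4) = 2(12) + 3(3) + 3 = 36
c(5) = 2(36) + 3(12) + 3 = 111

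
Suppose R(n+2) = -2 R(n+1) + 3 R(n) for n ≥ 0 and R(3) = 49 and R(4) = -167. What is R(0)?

-7

Rearranging, R(n-2) = (R(n) + 2 R(n-1)) / 3.
R(2) = (-167 + 2*49) / 3 = -69/3 = -23
R(1) = (49 + 2*(-23)) / 3 = 3/3 = 1
R(0) = (-23 + 2*1) / 3 = -21/3 = -7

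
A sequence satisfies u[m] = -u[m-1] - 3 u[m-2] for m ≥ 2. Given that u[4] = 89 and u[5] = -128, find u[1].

Rearranging, u[m-2] = (u[m] + u[m-1]) / -3.
u[3] = (-128 + 89) / -3 = -39/-3 = 13
u[2] = (89 + 13) / -3 = 102/-3 = -34
u[1] = (13 + (-34)) / -3 = -21/-3 = 7

7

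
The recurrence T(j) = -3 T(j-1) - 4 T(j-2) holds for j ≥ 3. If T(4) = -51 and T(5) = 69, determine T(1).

-3

Rearranging, T(j-2) = (T(j) + 3 T(j-1)) / -4.
T(3) = (69 + 3*(-51)) / -4 = -84/-4 = 21
T(2) = (-51 + 3*21) / -4 = 12/-4 = -3
T(1) = (21 + 3*(-3)) / -4 = 12/-4 = -3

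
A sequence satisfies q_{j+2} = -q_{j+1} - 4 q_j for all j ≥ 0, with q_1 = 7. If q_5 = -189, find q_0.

8

Let q_0 = w.
q_2 = -7 - 4w
q_3 = -21 + 4w
q_4 = 49 + 12w
q_5 = 35 - 28w
So 35 - 28w = -189, giving w = 8.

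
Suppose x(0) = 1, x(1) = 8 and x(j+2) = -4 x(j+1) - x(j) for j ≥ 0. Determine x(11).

x(2) = -4(8) - 1 = -33
x(3) = -4(-33) - 8 = 124
x(4) = -4(124) - (-33) = -463
x(5) = -4(-463) - 124 = 1728
x(6) = -4(1728) - (-463) = -6449
x(7) = -4(-6449) - 1728 = 24068
x(8) = -4(24068) - (-6449) = -89823
x(9) = -4(-89823) - 24068 = 335224
x(10) = -4(335224) - (-89823) = -1251073
x(11) = -4(-1251073) - 335224 = 4669068

4669068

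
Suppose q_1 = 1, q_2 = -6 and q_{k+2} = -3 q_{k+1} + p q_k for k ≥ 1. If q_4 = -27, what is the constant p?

q_3 = 18 + p
q_4 = -54 - 9p
So -54 - 9p = -27, giving p = -3.

-3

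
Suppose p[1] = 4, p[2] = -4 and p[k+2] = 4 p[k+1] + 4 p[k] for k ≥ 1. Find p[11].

-835584

p[3] = 4·(-4) + 4·4 = 0
p[4] = 4·0 + 4·(-4) = -16
p[5] = 4·(-16) + 4·0 = -64
p[6] = 4·(-64) + 4·(-16) = -320
p[7] = 4·(-320) + 4·(-64) = -1536
p[8] = 4·(-1536) + 4·(-320) = -7424
p[9] = 4·(-7424) + 4·(-1536) = -35840
p[10] = 4·(-35840) + 4·(-7424) = -173056
p[11] = 4·(-173056) + 4·(-35840) = -835584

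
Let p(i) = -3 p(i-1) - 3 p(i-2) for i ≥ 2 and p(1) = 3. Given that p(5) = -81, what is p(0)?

-4

Let p(0) = y.
p(2) = -9 - 3y
p(3) = 18 + 9y
p(4) = -27 - 18y
p(5) = 27 + 27y
So 27 + 27y = -81, giving y = -4.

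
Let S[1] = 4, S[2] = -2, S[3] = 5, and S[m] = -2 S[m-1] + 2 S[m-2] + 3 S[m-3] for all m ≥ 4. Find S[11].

368

S[4] = -2*5 + 2*(-2) + 3*4 = -2
S[5] = -2*(-2) + 2*5 + 3*(-2) = 8
S[6] = -2*8 + 2*(-2) + 3*5 = -5
S[7] = -2*(-5) + 2*8 + 3*(-2) = 20
S[8] = -2*20 + 2*(-5) + 3*8 = -26
S[9] = -2*(-26) + 2*20 + 3*(-5) = 77
S[10] = -2*77 + 2*(-26) + 3*20 = -146
S[11] = -2*(-146) + 2*77 + 3*(-26) = 368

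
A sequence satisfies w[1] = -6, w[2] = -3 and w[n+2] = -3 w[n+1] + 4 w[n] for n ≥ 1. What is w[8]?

9825

w[3] = -3*(-3) + 4*(-6) = -15
w[4] = -3*(-15) + 4*(-3) = 33
w[5] = -3*33 + 4*(-15) = -159
w[6] = -3*(-159) + 4*33 = 609
w[7] = -3*609 + 4*(-159) = -2463
w[8] = -3*(-2463) + 4*609 = 9825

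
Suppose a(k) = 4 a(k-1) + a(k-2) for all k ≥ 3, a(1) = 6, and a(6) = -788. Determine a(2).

-4

Let a(2) = z.
a(3) = 6 + 4z
a(4) = 24 + 17z
a(5) = 102 + 72z
a(6) = 432 + 305z
So 432 + 305z = -788, giving z = -4.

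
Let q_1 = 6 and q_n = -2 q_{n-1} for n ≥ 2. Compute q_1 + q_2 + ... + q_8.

-510

q_2 = -2·6 = -12
q_3 = -2·(-12) = 24
q_4 = -2·24 = -48
q_5 = -2·(-48) = 96
q_6 = -2·96 = -192
q_7 = -2·(-192) = 384
q_8 = -2·384 = -768
Sum = 6 + (-12) + 24 + (-48) + 96 + (-192) + 384 + (-768) = -510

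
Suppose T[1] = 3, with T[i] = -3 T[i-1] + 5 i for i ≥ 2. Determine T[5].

T[2] = -3*3 + 10 = 1
T[3] = -3*1 + 15 = 12
T[4] = -3*12 + 20 = -16
T[5] = -3*(-16) + 25 = 73

73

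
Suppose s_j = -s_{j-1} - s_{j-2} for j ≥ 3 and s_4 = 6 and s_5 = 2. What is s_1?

Rearranging, s_{j-2} = -(s_j + s_{j-1}).
s_3 = -(2 + 6) = -8
s_2 = -(6 + (-8)) = 2
s_1 = -(-8 + 2) = 6

6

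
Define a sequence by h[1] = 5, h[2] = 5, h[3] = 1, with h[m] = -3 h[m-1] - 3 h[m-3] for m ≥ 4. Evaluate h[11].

47736

h[4] = -3*1 - 3*5 = -18
h[5] = -3*(-18) - 3*5 = 39
h[6] = -3*39 - 3*1 = -120
h[7] = -3*(-120) - 3*(-18) = 414
h[8] = -3*414 - 3*39 = -1359
h[9] = -3*(-1359) - 3*(-120) = 4437
h[10] = -3*4437 - 3*414 = -14553
h[11] = -3*(-14553) - 3*(-1359) = 47736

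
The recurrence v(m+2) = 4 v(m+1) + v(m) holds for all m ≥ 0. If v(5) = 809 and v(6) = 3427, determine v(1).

1

Rearranging, v(m-2) = v(m) - 4 v(m-1).
v(4) = 3427 - 4*809 = 191
v(3) = 809 - 4*191 = 45
v(2) = 191 - 4*45 = 11
v(1) = 45 - 4*11 = 1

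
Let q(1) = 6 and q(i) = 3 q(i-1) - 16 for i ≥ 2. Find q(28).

-15251194969966

The fixed point is -16/(1 - 3) = 8, so q(i) - 8 = 3(q(i-1) - 8).
Hence q(i) = -2·3^{i-1} + 8.
q(28) = -2·3^{27} + 8 = -2·7625597484987 + 8 = -15251194969966.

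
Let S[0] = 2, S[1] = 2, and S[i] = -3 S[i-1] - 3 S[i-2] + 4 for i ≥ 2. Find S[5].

S[2] = -3(2) - 3(2) + 4 = -8
S[3] = -3(-8) - 3(2) + 4 = 22
S[4] = -3(22) - 3(-8) + 4 = -38
S[5] = -3(-38) - 3(22) + 4 = 52

52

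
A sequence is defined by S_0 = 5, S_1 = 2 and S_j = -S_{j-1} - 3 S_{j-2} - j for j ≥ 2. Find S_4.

S_2 = -2 - 3*5 - 2 = -19
S_3 = -(-19) - 3*2 - 3 = 10
S_4 = -10 - 3*(-19) - 4 = 43

43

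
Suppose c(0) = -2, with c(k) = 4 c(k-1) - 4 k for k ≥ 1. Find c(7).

-61884

c(1) = 4*(-2) - 4 = -12
c(2) = 4*(-12) - 8 = -56
c(3) = 4*(-56) - 12 = -236
c(4) = 4*(-236) - 16 = -960
c(5) = 4*(-960) - 20 = -3860
c(6) = 4*(-3860) - 24 = -15464
c(7) = 4*(-15464) - 28 = -61884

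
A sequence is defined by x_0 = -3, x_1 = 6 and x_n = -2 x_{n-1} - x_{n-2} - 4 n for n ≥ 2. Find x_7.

x_2 = -2(6) - (-3) - 8 = -17
x_3 = -2(-17) - 6 - 12 = 16
x_4 = -2(16) - (-17) - 16 = -31
x_5 = -2(-31) - 16 - 20 = 26
x_6 = -2(26) - (-31) - 24 = -45
x_7 = -2(-45) - 26 - 28 = 36

36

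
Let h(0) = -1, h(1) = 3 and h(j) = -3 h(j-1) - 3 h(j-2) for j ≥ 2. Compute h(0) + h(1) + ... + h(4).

h(2) = -3(3) - 3(-1) = -6
h(3) = -3(-6) - 3(3) = 9
h(4) = -3(9) - 3(-6) = -9
Sum = (-1) + 3 + (-6) + 9 + (-9) = -4

-4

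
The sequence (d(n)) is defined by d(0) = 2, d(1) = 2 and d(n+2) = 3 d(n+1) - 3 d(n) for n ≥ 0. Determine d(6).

d(2) = 3(2) - 3(2) = 0
d(3) = 3(0) - 3(2) = -6
d(4) = 3(-6) - 3(0) = -18
d(5) = 3(-18) - 3(-6) = -36
d(6) = 3(-36) - 3(-18) = -54

-54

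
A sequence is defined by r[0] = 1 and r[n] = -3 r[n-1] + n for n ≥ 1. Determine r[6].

594

r[1] = -3·1 + 1 = -2
r[2] = -3·(-2) + 2 = 8
r[3] = -3·8 + 3 = -21
r[4] = -3·(-21) + 4 = 67
r[5] = -3·67 + 5 = -196
r[6] = -3·(-196) + 6 = 594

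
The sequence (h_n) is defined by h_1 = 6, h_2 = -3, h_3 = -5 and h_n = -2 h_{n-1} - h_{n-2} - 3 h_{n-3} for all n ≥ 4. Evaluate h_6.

h_4 = -2*(-5) - (-3) - 3*6 = -5
h_5 = -2*(-5) - (-5) - 3*(-3) = 24
h_6 = -2*24 - (-5) - 3*(-5) = -28

-28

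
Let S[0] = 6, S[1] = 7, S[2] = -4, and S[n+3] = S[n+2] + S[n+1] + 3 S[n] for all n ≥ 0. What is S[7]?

S[3] = (-4) + 7 + 3(6) = 21
S[4] = 21 + (-4) + 3(7) = 38
S[5] = 38 + 21 + 3(-4) = 47
S[6] = 47 + 38 + 3(21) = 148
S[7] = 148 + 47 + 3(38) = 309

309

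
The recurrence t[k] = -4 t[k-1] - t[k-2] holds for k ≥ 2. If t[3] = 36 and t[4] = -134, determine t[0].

-6

Rearranging, t[k-2] = -(t[k] + 4 t[k-1]).
t[2] = -(-134 + 4*36) = -10
t[1] = -(36 + 4*(-10)) = 4
t[0] = -(-10 + 4*4) = -6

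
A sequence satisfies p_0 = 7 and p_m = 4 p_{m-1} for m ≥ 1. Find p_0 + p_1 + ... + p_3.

595

p_1 = 4(7) = 28
p_2 = 4(28) = 112
p_3 = 4(112) = 448
Sum = 7 + 28 + 112 + 448 = 595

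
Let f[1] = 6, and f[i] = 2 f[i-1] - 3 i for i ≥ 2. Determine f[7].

f[2] = 2*6 - 6 = 6
f[3] = 2*6 - 9 = 3
f[4] = 2*3 - 12 = -6
f[5] = 2*(-6) - 15 = -27
f[6] = 2*(-27) - 18 = -72
f[7] = 2*(-72) - 21 = -165

-165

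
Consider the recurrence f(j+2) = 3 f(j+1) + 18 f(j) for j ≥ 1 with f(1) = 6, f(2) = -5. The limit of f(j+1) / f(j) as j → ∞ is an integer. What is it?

6

The characteristic equation is r^2 - 3r - 18 = 0, which factors as (r - 6)(r + 3) = 0.
So the roots are 6 and -3. Since |6| > |-3| and the coefficient of 6^j is non-zero, the ratio tends to 6.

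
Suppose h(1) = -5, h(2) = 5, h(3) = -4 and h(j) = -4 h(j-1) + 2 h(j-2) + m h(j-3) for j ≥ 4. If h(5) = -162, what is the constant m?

h(4) = 26 - 5m
h(5) = -112 + 25m
So -112 + 25m = -162, giving m = -2.

-2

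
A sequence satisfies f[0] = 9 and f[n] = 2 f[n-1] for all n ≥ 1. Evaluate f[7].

1152

f[1] = 2*9 = 18
f[2] = 2*18 = 36
f[3] = 2*36 = 72
f[4] = 2*72 = 144
f[5] = 2*144 = 288
f[6] = 2*288 = 576
f[7] = 2*576 = 1152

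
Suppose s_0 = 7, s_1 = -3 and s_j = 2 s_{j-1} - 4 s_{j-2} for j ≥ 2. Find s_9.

-3584

s_2 = 2·(-3) - 4·7 = -34
s_3 = 2·(-34) - 4·(-3) = -56
s_4 = 2·(-56) - 4·(-34) = 24
s_5 = 2·24 - 4·(-56) = 272
s_6 = 2·272 - 4·24 = 448
s_7 = 2·448 - 4·272 = -192
s_8 = 2·(-192) - 4·448 = -2176
s_9 = 2·(-2176) - 4·(-192) = -3584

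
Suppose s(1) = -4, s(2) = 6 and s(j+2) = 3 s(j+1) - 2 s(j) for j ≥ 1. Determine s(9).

2546

s(3) = 3(6) - 2(-4) = 26
s(4) = 3(26) - 2(6) = 66
s(5) = 3(66) - 2(26) = 146
s(6) = 3(146) - 2(66) = 306
s(7) = 3(306) - 2(146) = 626
s(8) = 3(626) - 2(306) = 1266
s(9) = 3(1266) - 2(626) = 2546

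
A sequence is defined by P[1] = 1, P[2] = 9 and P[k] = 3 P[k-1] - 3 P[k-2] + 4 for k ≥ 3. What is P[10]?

-1535

P[3] = 3(9) - 3(1) + 4 = 28
P[4] = 3(28) - 3(9) + 4 = 61
P[5] = 3(61) - 3(28) + 4 = 103
P[6] = 3(103) - 3(61) + 4 = 130
P[7] = 3(130) - 3(103) + 4 = 85
P[8] = 3(85) - 3(130) + 4 = -131
P[9] = 3(-131) - 3(85) + 4 = -644
P[10] = 3(-644) - 3(-131) + 4 = -1535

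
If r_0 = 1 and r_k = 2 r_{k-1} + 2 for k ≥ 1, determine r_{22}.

The fixed point is 2/(1 - 2) = -2, so r_k + 2 = 2(r_{k-1} + 2).
Hence r_k = 3·2^k - 2.
r_{22} = 3·2^{22} - 2 = 3·4194304 - 2 = 12582910.

12582910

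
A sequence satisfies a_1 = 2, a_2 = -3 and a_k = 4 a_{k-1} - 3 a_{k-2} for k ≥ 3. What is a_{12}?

a_3 = 4·(-3) - 3·2 = -18
a_4 = 4·(-18) - 3·(-3) = -63
a_5 = 4·(-63) - 3·(-18) = -198
a_6 = 4·(-198) - 3·(-63) = -603
a_7 = 4·(-603) - 3·(-198) = -1818
a_8 = 4·(-1818) - 3·(-603) = -5463
a_9 = 4·(-5463) - 3·(-1818) = -16398
a_{10} = 4·(-16398) - 3·(-5463) = -49203
a_{11} = 4·(-49203) - 3·(-16398) = -147618
a_{12} = 4·(-147618) - 3·(-49203) = -442863

-442863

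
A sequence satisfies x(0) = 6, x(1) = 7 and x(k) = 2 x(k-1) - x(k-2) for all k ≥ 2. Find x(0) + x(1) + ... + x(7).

x(2) = 2(7) - 6 = 8
x(3) = 2(8) - 7 = 9
x(4) = 2(9) - 8 = 10
x(5) = 2(10) - 9 = 11
x(6) = 2(11) - 10 = 12
x(7) = 2(12) - 11 = 13
Sum = 6 + 7 + 8 + 9 + 10 + 11 + 12 + 13 = 76

76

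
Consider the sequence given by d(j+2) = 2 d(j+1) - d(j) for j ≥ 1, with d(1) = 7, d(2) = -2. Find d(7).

-47

d(3) = 2(-2) - 7 = -11
d(4) = 2(-11) - (-2) = -20
d(5) = 2(-20) - (-11) = -29
d(6) = 2(-29) - (-20) = -38
d(7) = 2(-38) - (-29) = -47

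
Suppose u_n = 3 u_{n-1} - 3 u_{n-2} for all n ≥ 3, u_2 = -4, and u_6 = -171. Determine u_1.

5

Let u_1 = z.
u_3 = -12 - 3z
u_4 = -24 - 9z
u_5 = -36 - 18z
u_6 = -36 - 27z
So -36 - 27z = -171, giving z = 5.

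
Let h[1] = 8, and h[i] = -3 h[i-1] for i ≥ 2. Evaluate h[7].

5832

h[2] = -3·8 = -24
h[3] = -3·(-24) = 72
h[4] = -3·72 = -216
h[5] = -3·(-216) = 648
h[6] = -3·648 = -1944
h[7] = -3·(-1944) = 5832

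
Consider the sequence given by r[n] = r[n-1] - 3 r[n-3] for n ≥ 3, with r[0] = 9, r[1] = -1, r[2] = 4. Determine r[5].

r[3] = 4 - 3·9 = -23
r[4] = (-23) - 3·(-1) = -20
r[5] = (-20) - 3·4 = -32

-32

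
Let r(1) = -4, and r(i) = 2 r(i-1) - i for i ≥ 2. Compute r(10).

-3572

r(2) = 2(-4) - 2 = -10
r(3) = 2(-10) - 3 = -23
r(4) = 2(-23) - 4 = -50
r(5) = 2(-50) - 5 = -105
r(6) = 2(-105) - 6 = -216
r(7) = 2(-216) - 7 = -439
r(8) = 2(-439) - 8 = -886
r(9) = 2(-886) - 9 = -1781
r(10) = 2(-1781) - 10 = -3572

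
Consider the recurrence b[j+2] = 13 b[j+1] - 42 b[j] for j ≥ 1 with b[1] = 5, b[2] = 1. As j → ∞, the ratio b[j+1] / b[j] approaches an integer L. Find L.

The characteristic equation is r^2 - 13r + 42 = 0, which factors as (r - 7)(r - 6) = 0.
So the roots are 7 and 6. Since |7| > |6| and the coefficient of 7^j is non-zero, the ratio tends to 7.

7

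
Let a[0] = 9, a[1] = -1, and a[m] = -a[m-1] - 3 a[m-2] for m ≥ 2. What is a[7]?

419

a[2] = -(-1) - 3(9) = -26
a[3] = -(-26) - 3(-1) = 29
a[4] = -29 - 3(-26) = 49
a[5] = -49 - 3(29) = -136
a[6] = -(-136) - 3(49) = -11
a[7] = -(-11) - 3(-136) = 419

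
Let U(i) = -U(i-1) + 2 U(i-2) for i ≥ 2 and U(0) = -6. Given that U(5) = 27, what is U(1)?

Let U(1) = x.
U(2) = -12 - x
U(3) = 12 + 3x
U(4) = -36 - 5x
U(5) = 60 + 11x
So 60 + 11x = 27, giving x = -3.

-3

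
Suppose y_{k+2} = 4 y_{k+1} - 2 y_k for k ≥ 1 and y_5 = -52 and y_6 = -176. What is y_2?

Rearranging, y_{k-2} = (y_k - 4 y_{k-1}) / -2.
y_4 = (-176 - 4*(-52)) / -2 = 32/-2 = -16
y_3 = (-52 - 4*(-16)) / -2 = 12/-2 = -6
y_2 = (-16 - 4*(-6)) / -2 = 8/-2 = -4

-4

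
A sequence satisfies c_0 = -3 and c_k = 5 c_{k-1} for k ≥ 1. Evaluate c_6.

c_1 = 5·(-3) = -15
c_2 = 5·(-15) = -75
c_3 = 5·(-75) = -375
c_4 = 5·(-375) = -1875
c_5 = 5·(-1875) = -9375
c_6 = 5·(-9375) = -46875

-46875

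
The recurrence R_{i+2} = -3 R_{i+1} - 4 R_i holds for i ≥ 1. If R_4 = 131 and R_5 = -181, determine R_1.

8

Rearranging, R_{i-2} = (R_i + 3 R_{i-1}) / -4.
R_3 = (-181 + 3*131) / -4 = 212/-4 = -53
R_2 = (131 + 3*(-53)) / -4 = -28/-4 = 7
R_1 = (-53 + 3*7) / -4 = -32/-4 = 8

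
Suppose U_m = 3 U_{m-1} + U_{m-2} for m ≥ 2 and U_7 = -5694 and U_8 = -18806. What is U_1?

-6

Rearranging, U_{m-2} = U_m - 3 U_{m-1}.
U_6 = -18806 - 3·(-5694) = -1724
U_5 = -5694 - 3·(-1724) = -522
U_4 = -1724 - 3·(-522) = -158
U_3 = -522 - 3·(-158) = -48
U_2 = -158 - 3·(-48) = -14
U_1 = -48 - 3·(-14) = -6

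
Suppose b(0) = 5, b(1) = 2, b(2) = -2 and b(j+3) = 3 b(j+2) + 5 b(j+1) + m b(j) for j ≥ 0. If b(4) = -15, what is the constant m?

-1

b(3) = 4 + 5m
b(4) = 2 + 17m
So 2 + 17m = -15, giving m = -1.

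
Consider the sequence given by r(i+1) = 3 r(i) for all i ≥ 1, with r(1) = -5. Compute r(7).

r(2) = 3·(-5) = -15
r(3) = 3·(-15) = -45
r(4) = 3·(-45) = -135
r(5) = 3·(-135) = -405
r(6) = 3·(-405) = -1215
r(7) = 3·(-1215) = -3645

-3645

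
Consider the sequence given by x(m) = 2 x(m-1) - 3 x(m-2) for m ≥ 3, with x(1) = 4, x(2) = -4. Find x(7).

172

x(3) = 2·(-4) - 3·4 = -20
x(4) = 2·(-20) - 3·(-4) = -28
x(5) = 2·(-28) - 3·(-20) = 4
x(6) = 2·4 - 3·(-28) = 92
x(7) = 2·92 - 3·4 = 172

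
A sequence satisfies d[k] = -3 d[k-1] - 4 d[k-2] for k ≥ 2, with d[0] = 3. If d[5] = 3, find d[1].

Let d[1] = z.
d[2] = -12 - 3z
d[3] = 36 + 5z
d[4] = -60 - 3z
d[5] = 36 - 11z
So 36 - 11z = 3, giving z = 3.

3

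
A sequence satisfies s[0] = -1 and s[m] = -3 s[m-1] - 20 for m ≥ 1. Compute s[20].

13947137599

The fixed point is -20/(1 + 3) = -5, so s[m] + 5 = -3(s[m-1] + 5).
Hence s[m] = 4·(-3)^m - 5.
s[20] = 4·(-3)^{20} - 5 = 4·3486784401 - 5 = 13947137599.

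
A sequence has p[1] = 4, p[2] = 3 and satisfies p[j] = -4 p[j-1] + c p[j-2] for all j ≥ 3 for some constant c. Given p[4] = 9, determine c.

p[3] = -12 + 4c
p[4] = 48 - 13c
So 48 - 13c = 9, giving c = 3.

3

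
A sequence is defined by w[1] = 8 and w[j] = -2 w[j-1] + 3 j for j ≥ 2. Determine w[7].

413

w[2] = -2*8 + 6 = -10
w[3] = -2*(-10) + 9 = 29
w[4] = -2*29 + 12 = -46
w[5] = -2*(-46) + 15 = 107
w[6] = -2*107 + 18 = -196
w[7] = -2*(-196) + 21 = 413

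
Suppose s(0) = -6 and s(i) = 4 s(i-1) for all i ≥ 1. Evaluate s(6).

-24576

s(1) = 4·(-6) = -24
s(2) = 4·(-24) = -96
s(3) = 4·(-96) = -384
s(4) = 4·(-384) = -1536
s(5) = 4·(-1536) = -6144
s(6) = 4·(-6144) = -24576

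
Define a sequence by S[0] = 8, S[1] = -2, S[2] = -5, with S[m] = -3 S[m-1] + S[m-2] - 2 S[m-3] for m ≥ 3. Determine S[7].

S[3] = -3*(-5) + (-2) - 2*8 = -3
S[4] = -3*(-3) + (-5) - 2*(-2) = 8
S[5] = -3*8 + (-3) - 2*(-5) = -17
S[6] = -3*(-17) + 8 - 2*(-3) = 65
S[7] = -3*65 + (-17) - 2*8 = -228

-228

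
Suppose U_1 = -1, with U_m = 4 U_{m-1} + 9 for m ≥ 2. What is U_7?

U_2 = 4·(-1) + 9 = 5
U_3 = 4·5 + 9 = 29
U_4 = 4·29 + 9 = 125
U_5 = 4·125 + 9 = 509
U_6 = 4·509 + 9 = 2045
U_7 = 4·2045 + 9 = 8189

8189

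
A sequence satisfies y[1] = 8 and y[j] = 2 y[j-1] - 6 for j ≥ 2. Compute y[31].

The fixed point is -6/(1 - 2) = 6, so y[j] - 6 = 2(y[j-1] - 6).
Hence y[j] = 2·2^{j-1} + 6.
y[31] = 2·2^{30} + 6 = 2·1073741824 + 6 = 2147483654.

2147483654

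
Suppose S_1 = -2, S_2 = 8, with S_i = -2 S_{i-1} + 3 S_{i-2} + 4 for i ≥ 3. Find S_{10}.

S_3 = -2·8 + 3·(-2) + 4 = -18
S_4 = -2·(-18) + 3·8 + 4 = 64
S_5 = -2·64 + 3·(-18) + 4 = -178
S_6 = -2·(-178) + 3·64 + 4 = 552
S_7 = -2·552 + 3·(-178) + 4 = -1634
S_8 = -2·(-1634) + 3·552 + 4 = 4928
S_9 = -2·4928 + 3·(-1634) + 4 = -14754
S_{10} = -2·(-14754) + 3·4928 + 4 = 44296

44296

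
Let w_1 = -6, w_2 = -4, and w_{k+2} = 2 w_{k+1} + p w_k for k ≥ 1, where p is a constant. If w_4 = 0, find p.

w_3 = -8 - 6p
w_4 = -16 - 16p
So -16 - 16p = 0, giving p = -1.

-1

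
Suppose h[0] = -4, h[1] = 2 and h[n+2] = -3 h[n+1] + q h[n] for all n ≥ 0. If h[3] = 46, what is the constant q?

2

h[2] = -6 - 4q
h[3] = 18 + 14q
So 18 + 14q = 46, giving q = 2.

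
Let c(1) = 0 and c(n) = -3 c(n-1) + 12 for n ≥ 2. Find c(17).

-129140160

The fixed point is 12/(1 + 3) = 3, so c(n) - 3 = -3(c(n-1) - 3).
Hence c(n) = -3·(-3)^{n-1} + 3.
c(17) = -3·(-3)^{16} + 3 = -3·43046721 + 3 = -129140160.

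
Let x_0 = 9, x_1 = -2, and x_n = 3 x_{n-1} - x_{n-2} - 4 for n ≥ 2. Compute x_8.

x_2 = 3(-2) - 9 - 4 = -19
x_3 = 3(-19) - (-2) - 4 = -59
x_4 = 3(-59) - (-19) - 4 = -162
x_5 = 3(-162) - (-59) - 4 = -431
x_6 = 3(-431) - (-162) - 4 = -1135
x_7 = 3(-1135) - (-431) - 4 = -2978
x_8 = 3(-2978) - (-1135) - 4 = -7803

-7803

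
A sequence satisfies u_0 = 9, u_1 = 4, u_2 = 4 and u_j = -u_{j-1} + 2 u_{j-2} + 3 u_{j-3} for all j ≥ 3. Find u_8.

u_3 = -4 + 2·4 + 3·9 = 31
u_4 = -31 + 2·4 + 3·4 = -11
u_5 = -(-11) + 2·31 + 3·4 = 85
u_6 = -85 + 2·(-11) + 3·31 = -14
u_7 = -(-14) + 2·85 + 3·(-11) = 151
u_8 = -151 + 2·(-14) + 3·85 = 76

76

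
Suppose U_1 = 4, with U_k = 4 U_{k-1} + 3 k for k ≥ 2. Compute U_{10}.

U_2 = 4*4 + 6 = 22
U_3 = 4*22 + 9 = 97
U_4 = 4*97 + 12 = 400
U_5 = 4*400 + 15 = 1615
U_6 = 4*1615 + 18 = 6478
U_7 = 4*6478 + 21 = 25933
U_8 = 4*25933 + 24 = 103756
U_9 = 4*103756 + 27 = 415051
U_{10} = 4*415051 + 30 = 1660234

1660234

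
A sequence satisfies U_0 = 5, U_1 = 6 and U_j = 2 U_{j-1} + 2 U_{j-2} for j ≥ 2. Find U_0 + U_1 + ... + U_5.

U_2 = 2*6 + 2*5 = 22
U_3 = 2*22 + 2*6 = 56
U_4 = 2*56 + 2*22 = 156
U_5 = 2*156 + 2*56 = 424
Sum = 5 + 6 + 22 + 56 + 156 + 424 = 669

669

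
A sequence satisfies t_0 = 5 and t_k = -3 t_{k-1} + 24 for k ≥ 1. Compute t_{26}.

The fixed point is 24/(1 + 3) = 6, so t_k - 6 = -3(t_{k-1} - 6).
Hence t_k = -1·(-3)^k + 6.
t_{26} = -1·(-3)^{26} + 6 = -1·2541865828329 + 6 = -2541865828323.

-2541865828323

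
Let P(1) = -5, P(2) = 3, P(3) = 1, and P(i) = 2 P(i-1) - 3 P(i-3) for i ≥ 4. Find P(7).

43

P(4) = 2(1) - 3(-5) = 17
P(5) = 2(17) - 3(3) = 25
P(6) = 2(25) - 3(1) = 47
P(7) = 2(47) - 3(17) = 43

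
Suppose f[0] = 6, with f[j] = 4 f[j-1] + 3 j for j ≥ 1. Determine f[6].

30030

f[1] = 4·6 + 3 = 27
f[2] = 4·27 + 6 = 114
f[3] = 4·114 + 9 = 465
f[4] = 4·465 + 12 = 1872
f[5] = 4·1872 + 15 = 7503
f[6] = 4·7503 + 18 = 30030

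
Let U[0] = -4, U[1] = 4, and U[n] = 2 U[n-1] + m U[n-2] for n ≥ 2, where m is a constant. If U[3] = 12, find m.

U[2] = 8 - 4m
U[3] = 16 - 4m
So 16 - 4m = 12, giving m = 1.

1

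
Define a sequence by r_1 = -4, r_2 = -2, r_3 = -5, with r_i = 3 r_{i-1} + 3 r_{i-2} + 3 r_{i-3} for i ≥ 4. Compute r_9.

-29340

r_4 = 3·(-5) + 3·(-2) + 3·(-4) = -33
r_5 = 3·(-33) + 3·(-5) + 3·(-2) = -120
r_6 = 3·(-120) + 3·(-33) + 3·(-5) = -474
r_7 = 3·(-474) + 3·(-120) + 3·(-33) = -1881
r_8 = 3·(-1881) + 3·(-474) + 3·(-120) = -7425
r_9 = 3·(-7425) + 3·(-1881) + 3·(-474) = -29340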